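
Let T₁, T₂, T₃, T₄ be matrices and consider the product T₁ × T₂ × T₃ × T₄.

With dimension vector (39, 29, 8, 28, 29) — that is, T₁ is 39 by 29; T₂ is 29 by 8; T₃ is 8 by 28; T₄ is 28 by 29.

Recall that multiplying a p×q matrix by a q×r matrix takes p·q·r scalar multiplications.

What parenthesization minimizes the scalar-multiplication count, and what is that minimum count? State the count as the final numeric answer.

Adjacent pairs: T₁T₂ = 39·29·8 = 9048; T₂T₃ = 29·8·28 = 6496; T₃T₄ = 8·28·29 = 6496.
Length 3: T₁..T₃: k=1: 0+6496+39·29·28=38164; k=2: 9048+0+39·8·28=17784 → min 17784 | T₂..T₄: k=2: 0+6496+29·8·29=13224; k=3: 6496+0+29·28·29=30044 → min 13224.
Length 4: T₁..T₄: k=1: 0+13224+39·29·29=46023; k=2: 9048+6496+39·8·29=24592; k=3: 17784+0+39·28·29=49452 → min 24592.
Optimal parenthesization: ((T₁ × T₂) × (T₃ × T₄)) with cost 24592.

24592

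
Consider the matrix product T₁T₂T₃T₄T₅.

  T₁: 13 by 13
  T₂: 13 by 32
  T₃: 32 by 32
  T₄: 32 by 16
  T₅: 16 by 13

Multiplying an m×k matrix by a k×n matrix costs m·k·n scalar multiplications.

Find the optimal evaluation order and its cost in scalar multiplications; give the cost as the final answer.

24869

Adjacent pairs: T₁T₂ = 13·13·32 = 5408; T₂T₃ = 13·32·32 = 13312; T₃T₄ = 32·32·16 = 16384; T₄T₅ = 32·16·13 = 6656.
Length 3: T₁..T₃: k=1: 0+13312+13·13·32=18720; k=2: 5408+0+13·32·32=18720 → min 18720 | T₂..T₄: k=2: 0+16384+13·32·16=23040; k=3: 13312+0+13·32·16=19968 → min 19968 | T₃..T₅: k=3: 0+6656+32·32·13=19968; k=4: 16384+0+32·16·13=23040 → min 19968.
Length 4: T₁..T₄: k=1: 0+19968+13·13·16=22672; k=2: 5408+16384+13·32·16=28448; k=3: 18720+0+13·32·16=25376 → min 22672 | T₂..T₅: k=2: 0+19968+13·32·13=25376; k=3: 13312+6656+13·32·13=25376; k=4: 19968+0+13·16·13=22672 → min 22672.
Length 5: T₁..T₅: k=1: 0+22672+13·13·13=24869; k=2: 5408+19968+13·32·13=30784; k=3: 18720+6656+13·32·13=30784; k=4: 22672+0+13·16·13=25376 → min 24869.
Optimal parenthesization: (T₁(((T₂T₃)T₄)T₅)) with cost 24869.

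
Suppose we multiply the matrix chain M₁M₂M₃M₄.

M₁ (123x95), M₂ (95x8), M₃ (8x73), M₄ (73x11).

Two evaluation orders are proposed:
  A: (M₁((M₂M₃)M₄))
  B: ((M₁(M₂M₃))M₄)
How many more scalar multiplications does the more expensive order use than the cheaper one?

746954

Order A = (M₁((M₂M₃)M₄)): (M₂M₃): 95×8 by 8×73 → 95×73, cost 95·8·73 = 55480; ((M₂M₃)M₄): 95×73 by 73×11 → 95×11, cost 95·73·11 = 76285; cumulative 131765; (M₁((M₂M₃)M₄)): 123×95 by 95×11 → 123×11, cost 123·95·11 = 128535; cumulative 260300. Total 260300.
Order B = ((M₁(M₂M₃))M₄): (M₂M₃): 95×8 by 8×73 → 95×73, cost 95·8·73 = 55480; (M₁(M₂M₃)): 123×95 by 95×73 → 123×73, cost 123·95·73 = 853005; cumulative 908485; ((M₁(M₂M₃))M₄): 123×73 by 73×11 → 123×11, cost 123·73·11 = 98769; cumulative 1007254. Total 1007254.
Difference: |260300 − 1007254| = 746954.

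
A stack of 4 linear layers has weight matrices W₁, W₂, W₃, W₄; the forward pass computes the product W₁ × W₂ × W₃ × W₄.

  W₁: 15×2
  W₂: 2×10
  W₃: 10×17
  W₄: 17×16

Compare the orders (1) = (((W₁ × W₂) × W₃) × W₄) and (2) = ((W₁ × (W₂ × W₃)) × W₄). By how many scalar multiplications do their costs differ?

2000

Order (1) = (((W₁ × W₂) × W₃) × W₄): (W₁ × W₂): 15×2 by 2×10 → 15×10, cost 15·2·10 = 300; ((W₁ × W₂) × W₃): 15×10 by 10×17 → 15×17, cost 15·10·17 = 2550; cumulative 2850; (((W₁ × W₂) × W₃) × W₄): 15×17 by 17×16 → 15×16, cost 15·17·16 = 4080; cumulative 6930. Total 6930.
Order (2) = ((W₁ × (W₂ × W₃)) × W₄): (W₂ × W₃): 2×10 by 10×17 → 2×17, cost 2·10·17 = 340; (W₁ × (W₂ × W₃)): 15×2 by 2×17 → 15×17, cost 15·2·17 = 510; cumulative 850; ((W₁ × (W₂ × W₃)) × W₄): 15×17 by 17×16 → 15×16, cost 15·17·16 = 4080; cumulative 4930. Total 4930.
Difference: |6930 − 4930| = 2000.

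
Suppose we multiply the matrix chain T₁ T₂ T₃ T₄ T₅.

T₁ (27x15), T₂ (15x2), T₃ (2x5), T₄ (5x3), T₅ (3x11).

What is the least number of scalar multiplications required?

1500

Adjacent pairs: T₁T₂ = 27·15·2 = 810; T₂T₃ = 15·2·5 = 150; T₃T₄ = 2·5·3 = 30; T₄T₅ = 5·3·11 = 165.
Length 3: T₁..T₃: k=1: 0+150+27·15·5=2175; k=2: 810+0+27·2·5=1080 → min 1080 | T₂..T₄: k=2: 0+30+15·2·3=120; k=3: 150+0+15·5·3=375 → min 120 | T₃..T₅: k=3: 0+165+2·5·11=275; k=4: 30+0+2·3·11=96 → min 96.
Length 4: T₁..T₄: k=1: 0+120+27·15·3=1335; k=2: 810+30+27·2·3=1002; k=3: 1080+0+27·5·3=1485 → min 1002 | T₂..T₅: k=2: 0+96+15·2·11=426; k=3: 150+165+15·5·11=1140; k=4: 120+0+15·3·11=615 → min 426.
Length 5: T₁..T₅: k=1: 0+426+27·15·11=4881; k=2: 810+96+27·2·11=1500; k=3: 1080+165+27·5·11=2730; k=4: 1002+0+27·3·11=1893 → min 1500.
Optimal order: ((T₁ T₂) ((T₃ T₄) T₅)) with cost 1500.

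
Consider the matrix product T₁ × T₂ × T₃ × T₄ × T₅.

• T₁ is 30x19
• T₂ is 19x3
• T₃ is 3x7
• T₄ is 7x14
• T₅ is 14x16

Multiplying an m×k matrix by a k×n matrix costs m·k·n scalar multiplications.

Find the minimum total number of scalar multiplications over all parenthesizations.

4116

Adjacent pairs: T₁T₂ = 30·19·3 = 1710; T₂T₃ = 19·3·7 = 399; T₃T₄ = 3·7·14 = 294; T₄T₅ = 7·14·16 = 1568.
Length 3: T₁..T₃: k=1: 0+399+30·19·7=4389; k=2: 1710+0+30·3·7=2340 → min 2340 | T₂..T₄: k=2: 0+294+19·3·14=1092; k=3: 399+0+19·7·14=2261 → min 1092 | T₃..T₅: k=3: 0+1568+3·7·16=1904; k=4: 294+0+3·14·16=966 → min 966.
Length 4: T₁..T₄: k=1: 0+1092+30·19·14=9072; k=2: 1710+294+30·3·14=3264; k=3: 2340+0+30·7·14=5280 → min 3264 | T₂..T₅: k=2: 0+966+19·3·16=1878; k=3: 399+1568+19·7·16=4095; k=4: 1092+0+19·14·16=5348 → min 1878.
Length 5: T₁..T₅: k=1: 0+1878+30·19·16=10998; k=2: 1710+966+30·3·16=4116; k=3: 2340+1568+30·7·16=7268; k=4: 3264+0+30·14·16=9984 → min 4116.
Optimal order: ((T₁ × T₂) × ((T₃ × T₄) × T₅)) with cost 4116.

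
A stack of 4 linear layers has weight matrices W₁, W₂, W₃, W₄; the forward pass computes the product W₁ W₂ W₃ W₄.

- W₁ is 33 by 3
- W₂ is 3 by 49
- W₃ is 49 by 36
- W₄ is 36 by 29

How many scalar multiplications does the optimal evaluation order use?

11295

Adjacent pairs: W₁W₂ = 33·3·49 = 4851; W₂W₃ = 3·49·36 = 5292; W₃W₄ = 49·36·29 = 51156.
Length 3: W₁..W₃: k=1: 0+5292+33·3·36=8856; k=2: 4851+0+33·49·36=63063 → min 8856 | W₂..W₄: k=2: 0+51156+3·49·29=55419; k=3: 5292+0+3·36·29=8424 → min 8424.
Length 4: W₁..W₄: k=1: 0+8424+33·3·29=11295; k=2: 4851+51156+33·49·29=102900; k=3: 8856+0+33·36·29=43308 → min 11295.
Optimal order: (W₁ ((W₂ W₃) W₄)) with cost 11295.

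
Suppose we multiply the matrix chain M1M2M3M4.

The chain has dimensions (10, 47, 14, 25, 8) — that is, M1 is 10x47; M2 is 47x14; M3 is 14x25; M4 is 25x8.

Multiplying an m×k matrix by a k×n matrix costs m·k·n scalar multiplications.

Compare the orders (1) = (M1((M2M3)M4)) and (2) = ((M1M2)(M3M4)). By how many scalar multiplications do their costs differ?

Order (1) = (M1((M2M3)M4)): (M2M3): 47×14 by 14×25 → 47×25, cost 47·14·25 = 16450; ((M2M3)M4): 47×25 by 25×8 → 47×8, cost 47·25·8 = 9400; cumulative 25850; (M1((M2M3)M4)): 10×47 by 47×8 → 10×8, cost 10·47·8 = 3760; cumulative 29610. Total 29610.
Order (2) = ((M1M2)(M3M4)): (M1M2): 10×47 by 47×14 → 10×14, cost 10·47·14 = 6580; (M3M4): 14×25 by 25×8 → 14×8, cost 14·25·8 = 2800; ((M1M2)(M3M4)): 10×14 by 14×8 → 10×8, cost 10·14·8 = 1120; cumulative 10500. Total 10500.
Difference: |29610 − 10500| = 19110.

19110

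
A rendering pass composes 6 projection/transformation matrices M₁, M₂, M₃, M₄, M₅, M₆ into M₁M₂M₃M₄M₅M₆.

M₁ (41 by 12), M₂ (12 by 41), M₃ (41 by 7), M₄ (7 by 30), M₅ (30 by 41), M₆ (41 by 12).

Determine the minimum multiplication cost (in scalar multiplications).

22386

Adjacent pairs: M₁M₂ = 41·12·41 = 20172; M₂M₃ = 12·41·7 = 3444; M₃M₄ = 41·7·30 = 8610; M₄M₅ = 7·30·41 = 8610; M₅M₆ = 30·41·12 = 14760.
Length 3: M₁..M₃: k=1: 0+3444+41·12·7=6888; k=2: 20172+0+41·41·7=31939 → min 6888 | M₂..M₄: k=2: 0+8610+12·41·30=23370; k=3: 3444+0+12·7·30=5964 → min 5964 | M₃..M₅: k=3: 0+8610+41·7·41=20377; k=4: 8610+0+41·30·41=59040 → min 20377 | M₄..M₆: k=4: 0+14760+7·30·12=17280; k=5: 8610+0+7·41·12=12054 → min 12054.
Length 4: M₁..M₄: k=1: 0+5964+41·12·30=20724; k=2: 20172+8610+41·41·30=79212; k=3: 6888+0+41·7·30=15498 → min 15498 | M₂..M₅: k=2: 0+20377+12·41·41=40549; k=3: 3444+8610+12·7·41=15498; k=4: 5964+0+12·30·41=20724 → min 15498 | M₃..M₆: k=3: 0+12054+41·7·12=15498; k=4: 8610+14760+41·30·12=38130; k=5: 20377+0+41·41·12=40549 → min 15498.
Length 5: M₁..M₅: k=1: 0+15498+41·12·41=35670; k=2: 20172+20377+41·41·41=109470; k=3: 6888+8610+41·7·41=27265; k=4: 15498+0+41·30·41=65928 → min 27265 | M₂..M₆: k=2: 0+15498+12·41·12=21402; k=3: 3444+12054+12·7·12=16506; k=4: 5964+14760+12·30·12=25044; k=5: 15498+0+12·41·12=21402 → min 16506.
Length 6: M₁..M₆: k=1: 0+16506+41·12·12=22410; k=2: 20172+15498+41·41·12=55842; k=3: 6888+12054+41·7·12=22386; k=4: 15498+14760+41·30·12=45018; k=5: 27265+0+41·41·12=47437 → min 22386.
Optimal order: ((M₁(M₂M₃))((M₄M₅)M₆)) with cost 22386.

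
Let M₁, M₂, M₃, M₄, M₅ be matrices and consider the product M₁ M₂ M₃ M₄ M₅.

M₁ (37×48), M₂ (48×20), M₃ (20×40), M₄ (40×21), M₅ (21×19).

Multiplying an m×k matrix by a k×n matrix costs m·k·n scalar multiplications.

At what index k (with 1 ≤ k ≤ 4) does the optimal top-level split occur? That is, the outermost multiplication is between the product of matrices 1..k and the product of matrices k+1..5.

2

Adjacent pairs: M₁M₂ = 37·48·20 = 35520; M₂M₃ = 48·20·40 = 38400; M₃M₄ = 20·40·21 = 16800; M₄M₅ = 40·21·19 = 15960.
Length 3: M₁..M₃: k=1: 0+38400+37·48·40=109440; k=2: 35520+0+37·20·40=65120 → min 65120 | M₂..M₄: k=2: 0+16800+48·20·21=36960; k=3: 38400+0+48·40·21=78720 → min 36960 | M₃..M₅: k=3: 0+15960+20·40·19=31160; k=4: 16800+0+20·21·19=24780 → min 24780.
Length 4: M₁..M₄: k=1: 0+36960+37·48·21=74256; k=2: 35520+16800+37·20·21=67860; k=3: 65120+0+37·40·21=96200 → min 67860 | M₂..M₅: k=2: 0+24780+48·20·19=43020; k=3: 38400+15960+48·40·19=90840; k=4: 36960+0+48·21·19=56112 → min 43020.
Top-level splits: k=1: (M₁..M₁)·(M₂..M₅) → 0+43020+37·48·19 = 76764; k=2: (M₁..M₂)·(M₃..M₅) → 35520+24780+37·20·19 = 74360; k=3: (M₁..M₃)·(M₄..M₅) → 65120+15960+37·40·19 = 109200; k=4: (M₁..M₄)·(M₅..M₅) → 67860+0+37·21·19 = 82623.
Best split is after M₂, i.e. k = 2.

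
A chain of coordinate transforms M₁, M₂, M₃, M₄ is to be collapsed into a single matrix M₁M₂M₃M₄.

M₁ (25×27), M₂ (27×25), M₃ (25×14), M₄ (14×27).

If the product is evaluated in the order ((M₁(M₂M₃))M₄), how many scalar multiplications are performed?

28350

(M₂M₃): 27×25 by 25×14 → 27×14, cost 27·25·14 = 9450
(M₁(M₂M₃)): 25×27 by 27×14 → 25×14, cost 25·27·14 = 9450; cumulative 18900
((M₁(M₂M₃))M₄): 25×14 by 14×27 → 25×27, cost 25·14·27 = 9450; cumulative 28350
Total: 28350 scalar multiplications.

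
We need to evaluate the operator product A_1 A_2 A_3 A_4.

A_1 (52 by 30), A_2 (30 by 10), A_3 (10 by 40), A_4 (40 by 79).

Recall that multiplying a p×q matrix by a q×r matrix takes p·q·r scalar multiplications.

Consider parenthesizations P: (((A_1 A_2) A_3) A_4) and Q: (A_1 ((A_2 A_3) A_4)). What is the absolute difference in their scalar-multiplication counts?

Order P = (((A_1 A_2) A_3) A_4): (A_1 A_2): 52×30 by 30×10 → 52×10, cost 52·30·10 = 15600; ((A_1 A_2) A_3): 52×10 by 10×40 → 52×40, cost 52·10·40 = 20800; cumulative 36400; (((A_1 A_2) A_3) A_4): 52×40 by 40×79 → 52×79, cost 52·40·79 = 164320; cumulative 200720. Total 200720.
Order Q = (A_1 ((A_2 A_3) A_4)): (A_2 A_3): 30×10 by 10×40 → 30×40, cost 30·10·40 = 12000; ((A_2 A_3) A_4): 30×40 by 40×79 → 30×79, cost 30·40·79 = 94800; cumulative 106800; (A_1 ((A_2 A_3) A_4)): 52×30 by 30×79 → 52×79, cost 52·30·79 = 123240; cumulative 230040. Total 230040.
Difference: |200720 − 230040| = 29320.

29320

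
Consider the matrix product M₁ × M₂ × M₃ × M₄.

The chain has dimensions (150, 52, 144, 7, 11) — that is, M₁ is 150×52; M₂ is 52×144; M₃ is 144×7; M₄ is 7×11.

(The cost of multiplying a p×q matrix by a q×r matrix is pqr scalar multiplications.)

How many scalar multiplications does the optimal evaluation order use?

Adjacent pairs: M₁M₂ = 150·52·144 = 1123200; M₂M₃ = 52·144·7 = 52416; M₃M₄ = 144·7·11 = 11088.
Length 3: M₁..M₃: k=1: 0+52416+150·52·7=107016; k=2: 1123200+0+150·144·7=1274400 → min 107016 | M₂..M₄: k=2: 0+11088+52·144·11=93456; k=3: 52416+0+52·7·11=56420 → min 56420.
Length 4: M₁..M₄: k=1: 0+56420+150·52·11=142220; k=2: 1123200+11088+150·144·11=1371888; k=3: 107016+0+150·7·11=118566 → min 118566.
Optimal order: ((M₁ × (M₂ × M₃)) × M₄) with cost 118566.

118566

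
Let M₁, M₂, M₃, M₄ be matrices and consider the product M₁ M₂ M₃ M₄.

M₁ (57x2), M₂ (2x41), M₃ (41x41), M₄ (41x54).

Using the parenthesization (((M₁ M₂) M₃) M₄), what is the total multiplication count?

226689

(M₁ M₂): 57×2 by 2×41 → 57×41, cost 57·2·41 = 4674
((M₁ M₂) M₃): 57×41 by 41×41 → 57×41, cost 57·41·41 = 95817; cumulative 100491
(((M₁ M₂) M₃) M₄): 57×41 by 41×54 → 57×54, cost 57·41·54 = 126198; cumulative 226689
Total: 226689 scalar multiplications.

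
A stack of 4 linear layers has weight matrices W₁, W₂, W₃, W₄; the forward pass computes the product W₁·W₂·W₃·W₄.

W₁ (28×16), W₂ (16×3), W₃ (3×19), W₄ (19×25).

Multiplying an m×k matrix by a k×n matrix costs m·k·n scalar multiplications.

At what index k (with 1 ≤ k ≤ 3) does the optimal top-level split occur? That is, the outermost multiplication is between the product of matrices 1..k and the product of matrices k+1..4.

Adjacent pairs: W₁W₂ = 28·16·3 = 1344; W₂W₃ = 16·3·19 = 912; W₃W₄ = 3·19·25 = 1425.
Length 3: W₁..W₃: k=1: 0+912+28·16·19=9424; k=2: 1344+0+28·3·19=2940 → min 2940 | W₂..W₄: k=2: 0+1425+16·3·25=2625; k=3: 912+0+16·19·25=8512 → min 2625.
Top-level splits: k=1: (W₁..W₁)·(W₂..W₄) → 0+2625+28·16·25 = 13825; k=2: (W₁..W₂)·(W₃..W₄) → 1344+1425+28·3·25 = 4869; k=3: (W₁..W₃)·(W₄..W₄) → 2940+0+28·19·25 = 16240.
Best split is after W₂, i.e. k = 2.

2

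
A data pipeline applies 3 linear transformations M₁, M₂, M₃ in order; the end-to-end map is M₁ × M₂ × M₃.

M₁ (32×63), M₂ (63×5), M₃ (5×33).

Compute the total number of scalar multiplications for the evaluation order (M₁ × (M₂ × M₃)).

76923

(M₂ × M₃): 63×5 by 5×33 → 63×33, cost 63·5·33 = 10395
(M₁ × (M₂ × M₃)): 32×63 by 63×33 → 32×33, cost 32·63·33 = 66528; cumulative 76923
Total: 76923 scalar multiplications.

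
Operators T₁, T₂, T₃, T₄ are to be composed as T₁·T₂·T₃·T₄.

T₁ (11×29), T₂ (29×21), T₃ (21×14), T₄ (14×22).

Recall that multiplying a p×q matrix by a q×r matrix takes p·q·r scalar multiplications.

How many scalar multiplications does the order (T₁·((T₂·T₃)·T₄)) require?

(T₂·T₃): 29×21 by 21×14 → 29×14, cost 29·21·14 = 8526
((T₂·T₃)·T₄): 29×14 by 14×22 → 29×22, cost 29·14·22 = 8932; cumulative 17458
(T₁·((T₂·T₃)·T₄)): 11×29 by 29×22 → 11×22, cost 11·29·22 = 7018; cumulative 24476
Total: 24476 scalar multiplications.

24476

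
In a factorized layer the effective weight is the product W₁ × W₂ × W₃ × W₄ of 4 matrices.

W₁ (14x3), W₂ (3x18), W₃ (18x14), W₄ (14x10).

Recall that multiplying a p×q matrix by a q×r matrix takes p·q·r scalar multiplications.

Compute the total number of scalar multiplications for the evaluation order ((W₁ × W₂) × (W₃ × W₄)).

5796

(W₁ × W₂): 14×3 by 3×18 → 14×18, cost 14·3·18 = 756
(W₃ × W₄): 18×14 by 14×10 → 18×10, cost 18·14·10 = 2520
((W₁ × W₂) × (W₃ × W₄)): 14×18 by 18×10 → 14×10, cost 14·18·10 = 2520; cumulative 5796
Total: 5796 scalar multiplications.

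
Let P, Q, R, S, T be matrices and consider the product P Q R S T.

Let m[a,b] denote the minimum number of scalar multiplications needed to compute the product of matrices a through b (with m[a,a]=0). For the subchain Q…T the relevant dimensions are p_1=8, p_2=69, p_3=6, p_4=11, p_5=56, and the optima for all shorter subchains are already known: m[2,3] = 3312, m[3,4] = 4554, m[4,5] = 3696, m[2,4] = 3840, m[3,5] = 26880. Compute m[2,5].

8768

m[2,5] = min over k∈[2,4] of m[2,k]+m[k+1,5]+p_{1}·p_k·p_{5}.
k=2: 0 + 26880 + 8·69·56 = 57792; k=3: 3312 + 3696 + 8·6·56 = 9696; k=4: 3840 + 0 + 8·11·56 = 8768.
Minimum: 8768 at k=4.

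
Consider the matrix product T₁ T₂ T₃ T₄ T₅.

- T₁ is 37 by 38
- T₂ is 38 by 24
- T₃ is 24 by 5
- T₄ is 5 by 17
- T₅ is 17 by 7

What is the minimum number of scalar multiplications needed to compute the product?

13480

Adjacent pairs: T₁T₂ = 37·38·24 = 33744; T₂T₃ = 38·24·5 = 4560; T₃T₄ = 24·5·17 = 2040; T₄T₅ = 5·17·7 = 595.
Length 3: T₁..T₃: k=1: 0+4560+37·38·5=11590; k=2: 33744+0+37·24·5=38184 → min 11590 | T₂..T₄: k=2: 0+2040+38·24·17=17544; k=3: 4560+0+38·5·17=7790 → min 7790 | T₃..T₅: k=3: 0+595+24·5·7=1435; k=4: 2040+0+24·17·7=4896 → min 1435.
Length 4: T₁..T₄: k=1: 0+7790+37·38·17=31692; k=2: 33744+2040+37·24·17=50880; k=3: 11590+0+37·5·17=14735 → min 14735 | T₂..T₅: k=2: 0+1435+38·24·7=7819; k=3: 4560+595+38·5·7=6485; k=4: 7790+0+38·17·7=12312 → min 6485.
Length 5: T₁..T₅: k=1: 0+6485+37·38·7=16327; k=2: 33744+1435+37·24·7=41395; k=3: 11590+595+37·5·7=13480; k=4: 14735+0+37·17·7=19138 → min 13480.
Optimal order: ((T₁ (T₂ T₃)) (T₄ T₅)) with cost 13480.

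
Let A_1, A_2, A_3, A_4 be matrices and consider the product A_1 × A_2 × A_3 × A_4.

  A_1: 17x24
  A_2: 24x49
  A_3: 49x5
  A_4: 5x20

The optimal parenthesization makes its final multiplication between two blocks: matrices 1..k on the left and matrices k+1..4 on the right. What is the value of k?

3

Adjacent pairs: A_1A_2 = 17·24·49 = 19992; A_2A_3 = 24·49·5 = 5880; A_3A_4 = 49·5·20 = 4900.
Length 3: A_1..A_3: k=1: 0+5880+17·24·5=7920; k=2: 19992+0+17·49·5=24157 → min 7920 | A_2..A_4: k=2: 0+4900+24·49·20=28420; k=3: 5880+0+24·5·20=8280 → min 8280.
Top-level splits: k=1: (A_1..A_1)·(A_2..A_4) → 0+8280+17·24·20 = 16440; k=2: (A_1..A_2)·(A_3..A_4) → 19992+4900+17·49·20 = 41552; k=3: (A_1..A_3)·(A_4..A_4) → 7920+0+17·5·20 = 9620.
Best split is after A_3, i.e. k = 3.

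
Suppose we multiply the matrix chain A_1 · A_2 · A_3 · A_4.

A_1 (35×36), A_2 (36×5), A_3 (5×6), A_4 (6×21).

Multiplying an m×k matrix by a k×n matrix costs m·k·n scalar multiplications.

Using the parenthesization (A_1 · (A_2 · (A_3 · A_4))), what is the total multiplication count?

30870

(A_3 · A_4): 5×6 by 6×21 → 5×21, cost 5·6·21 = 630
(A_2 · (A_3 · A_4)): 36×5 by 5×21 → 36×21, cost 36·5·21 = 3780; cumulative 4410
(A_1 · (A_2 · (A_3 · A_4))): 35×36 by 36×21 → 35×21, cost 35·36·21 = 26460; cumulative 30870
Total: 30870 scalar multiplications.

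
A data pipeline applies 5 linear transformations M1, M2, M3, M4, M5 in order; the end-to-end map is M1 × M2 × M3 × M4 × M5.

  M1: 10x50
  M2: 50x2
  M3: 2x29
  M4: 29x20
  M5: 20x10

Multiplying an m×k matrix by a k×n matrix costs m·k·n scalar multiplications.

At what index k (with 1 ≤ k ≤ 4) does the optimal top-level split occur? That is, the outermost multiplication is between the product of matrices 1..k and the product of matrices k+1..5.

2

Adjacent pairs: M1M2 = 10·50·2 = 1000; M2M3 = 50·2·29 = 2900; M3M4 = 2·29·20 = 1160; M4M5 = 29·20·10 = 5800.
Length 3: M1..M3: k=1: 0+2900+10·50·29=17400; k=2: 1000+0+10·2·29=1580 → min 1580 | M2..M4: k=2: 0+1160+50·2·20=3160; k=3: 2900+0+50·29·20=31900 → min 3160 | M3..M5: k=3: 0+5800+2·29·10=6380; k=4: 1160+0+2·20·10=1560 → min 1560.
Length 4: M1..M4: k=1: 0+3160+10·50·20=13160; k=2: 1000+1160+10·2·20=2560; k=3: 1580+0+10·29·20=7380 → min 2560 | M2..M5: k=2: 0+1560+50·2·10=2560; k=3: 2900+5800+50·29·10=23200; k=4: 3160+0+50·20·10=13160 → min 2560.
Top-level splits: k=1: (M1..M1)·(M2..M5) → 0+2560+10·50·10 = 7560; k=2: (M1..M2)·(M3..M5) → 1000+1560+10·2·10 = 2760; k=3: (M1..M3)·(M4..M5) → 1580+5800+10·29·10 = 10280; k=4: (M1..M4)·(M5..M5) → 2560+0+10·20·10 = 4560.
Best split is after M2, i.e. k = 2.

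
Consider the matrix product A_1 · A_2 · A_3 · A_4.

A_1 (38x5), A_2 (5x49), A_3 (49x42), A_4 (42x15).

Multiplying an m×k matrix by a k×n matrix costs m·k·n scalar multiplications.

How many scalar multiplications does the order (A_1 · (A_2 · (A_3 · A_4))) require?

37395

(A_3 · A_4): 49×42 by 42×15 → 49×15, cost 49·42·15 = 30870
(A_2 · (A_3 · A_4)): 5×49 by 49×15 → 5×15, cost 5·49·15 = 3675; cumulative 34545
(A_1 · (A_2 · (A_3 · A_4))): 38×5 by 5×15 → 38×15, cost 38·5·15 = 2850; cumulative 37395
Total: 37395 scalar multiplications.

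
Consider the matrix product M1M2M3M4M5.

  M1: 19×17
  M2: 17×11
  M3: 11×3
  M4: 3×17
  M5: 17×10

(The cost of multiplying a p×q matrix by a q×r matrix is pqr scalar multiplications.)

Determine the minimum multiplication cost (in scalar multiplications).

Adjacent pairs: M1M2 = 19·17·11 = 3553; M2M3 = 17·11·3 = 561; M3M4 = 11·3·17 = 561; M4M5 = 3·17·10 = 510.
Length 3: M1..M3: k=1: 0+561+19·17·3=1530; k=2: 3553+0+19·11·3=4180 → min 1530 | M2..M4: k=2: 0+561+17·11·17=3740; k=3: 561+0+17·3·17=1428 → min 1428 | M3..M5: k=3: 0+510+11·3·10=840; k=4: 561+0+11·17·10=2431 → min 840.
Length 4: M1..M4: k=1: 0+1428+19·17·17=6919; k=2: 3553+561+19·11·17=7667; k=3: 1530+0+19·3·17=2499 → min 2499 | M2..M5: k=2: 0+840+17·11·10=2710; k=3: 561+510+17·3·10=1581; k=4: 1428+0+17·17·10=4318 → min 1581.
Length 5: M1..M5: k=1: 0+1581+19·17·10=4811; k=2: 3553+840+19·11·10=6483; k=3: 1530+510+19·3·10=2610; k=4: 2499+0+19·17·10=5729 → min 2610.
Optimal order: ((M1(M2M3))(M4M5)) with cost 2610.

2610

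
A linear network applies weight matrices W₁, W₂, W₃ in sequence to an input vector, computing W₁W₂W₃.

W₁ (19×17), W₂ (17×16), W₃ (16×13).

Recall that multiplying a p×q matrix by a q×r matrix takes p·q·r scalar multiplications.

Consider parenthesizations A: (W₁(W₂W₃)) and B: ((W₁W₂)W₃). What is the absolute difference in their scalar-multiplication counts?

Order A = (W₁(W₂W₃)): (W₂W₃): 17×16 by 16×13 → 17×13, cost 17·16·13 = 3536; (W₁(W₂W₃)): 19×17 by 17×13 → 19×13, cost 19·17·13 = 4199; cumulative 7735. Total 7735.
Order B = ((W₁W₂)W₃): (W₁W₂): 19×17 by 17×16 → 19×16, cost 19·17·16 = 5168; ((W₁W₂)W₃): 19×16 by 16×13 → 19×13, cost 19·16·13 = 3952; cumulative 9120. Total 9120.
Difference: |7735 − 9120| = 1385.

1385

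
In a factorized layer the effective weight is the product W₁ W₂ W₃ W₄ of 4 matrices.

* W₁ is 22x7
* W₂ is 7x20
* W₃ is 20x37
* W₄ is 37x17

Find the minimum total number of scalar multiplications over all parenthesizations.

Adjacent pairs: W₁W₂ = 22·7·20 = 3080; W₂W₃ = 7·20·37 = 5180; W₃W₄ = 20·37·17 = 12580.
Length 3: W₁..W₃: k=1: 0+5180+22·7·37=10878; k=2: 3080+0+22·20·37=19360 → min 10878 | W₂..W₄: k=2: 0+12580+7·20·17=14960; k=3: 5180+0+7·37·17=9583 → min 9583.
Length 4: W₁..W₄: k=1: 0+9583+22·7·17=12201; k=2: 3080+12580+22·20·17=23140; k=3: 10878+0+22·37·17=24716 → min 12201.
Optimal order: (W₁ ((W₂ W₃) W₄)) with cost 12201.

12201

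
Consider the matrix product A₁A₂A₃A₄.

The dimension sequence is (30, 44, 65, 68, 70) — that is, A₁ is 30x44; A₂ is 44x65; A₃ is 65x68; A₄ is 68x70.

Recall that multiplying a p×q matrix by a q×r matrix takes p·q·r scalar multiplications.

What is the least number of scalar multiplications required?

361200

Adjacent pairs: A₁A₂ = 30·44·65 = 85800; A₂A₃ = 44·65·68 = 194480; A₃A₄ = 65·68·70 = 309400.
Length 3: A₁..A₃: k=1: 0+194480+30·44·68=284240; k=2: 85800+0+30·65·68=218400 → min 218400 | A₂..A₄: k=2: 0+309400+44·65·70=509600; k=3: 194480+0+44·68·70=403920 → min 403920.
Length 4: A₁..A₄: k=1: 0+403920+30·44·70=496320; k=2: 85800+309400+30·65·70=531700; k=3: 218400+0+30·68·70=361200 → min 361200.
Optimal order: (((A₁A₂)A₃)A₄) with cost 361200.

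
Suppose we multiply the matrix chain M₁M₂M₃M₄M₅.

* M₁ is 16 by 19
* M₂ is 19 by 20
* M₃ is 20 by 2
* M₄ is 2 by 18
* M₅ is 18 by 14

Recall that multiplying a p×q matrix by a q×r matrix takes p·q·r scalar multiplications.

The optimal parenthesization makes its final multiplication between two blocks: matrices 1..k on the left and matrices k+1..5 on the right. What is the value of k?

3

Adjacent pairs: M₁M₂ = 16·19·20 = 6080; M₂M₃ = 19·20·2 = 760; M₃M₄ = 20·2·18 = 720; M₄M₅ = 2·18·14 = 504.
Length 3: M₁..M₃: k=1: 0+760+16·19·2=1368; k=2: 6080+0+16·20·2=6720 → min 1368 | M₂..M₄: k=2: 0+720+19·20·18=7560; k=3: 760+0+19·2·18=1444 → min 1444 | M₃..M₅: k=3: 0+504+20·2·14=1064; k=4: 720+0+20·18·14=5760 → min 1064.
Length 4: M₁..M₄: k=1: 0+1444+16·19·18=6916; k=2: 6080+720+16·20·18=12560; k=3: 1368+0+16·2·18=1944 → min 1944 | M₂..M₅: k=2: 0+1064+19·20·14=6384; k=3: 760+504+19·2·14=1796; k=4: 1444+0+19·18·14=6232 → min 1796.
Top-level splits: k=1: (M₁..M₁)·(M₂..M₅) → 0+1796+16·19·14 = 6052; k=2: (M₁..M₂)·(M₃..M₅) → 6080+1064+16·20·14 = 11624; k=3: (M₁..M₃)·(M₄..M₅) → 1368+504+16·2·14 = 2320; k=4: (M₁..M₄)·(M₅..M₅) → 1944+0+16·18·14 = 5976.
Best split is after M₃, i.e. k = 3.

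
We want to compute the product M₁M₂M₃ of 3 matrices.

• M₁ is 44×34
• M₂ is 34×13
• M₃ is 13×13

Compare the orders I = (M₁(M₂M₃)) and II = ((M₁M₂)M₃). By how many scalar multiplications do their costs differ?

Order I = (M₁(M₂M₃)): (M₂M₃): 34×13 by 13×13 → 34×13, cost 34·13·13 = 5746; (M₁(M₂M₃)): 44×34 by 34×13 → 44×13, cost 44·34·13 = 19448; cumulative 25194. Total 25194.
Order II = ((M₁M₂)M₃): (M₁M₂): 44×34 by 34×13 → 44×13, cost 44·34·13 = 19448; ((M₁M₂)M₃): 44×13 by 13×13 → 44×13, cost 44·13·13 = 7436; cumulative 26884. Total 26884.
Difference: |25194 − 26884| = 1690.

1690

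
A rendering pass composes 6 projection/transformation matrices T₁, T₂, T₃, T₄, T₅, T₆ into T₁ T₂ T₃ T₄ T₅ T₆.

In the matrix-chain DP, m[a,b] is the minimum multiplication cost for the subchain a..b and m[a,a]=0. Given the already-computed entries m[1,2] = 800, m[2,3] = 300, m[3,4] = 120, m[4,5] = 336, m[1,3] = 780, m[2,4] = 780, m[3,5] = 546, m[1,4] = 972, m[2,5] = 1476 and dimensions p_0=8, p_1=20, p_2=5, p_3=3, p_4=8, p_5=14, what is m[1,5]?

1452

m[1,5] = min over k∈[1,4] of m[1,k]+m[k+1,5]+p_{0}·p_k·p_{5}.
k=1: 0 + 1476 + 8·20·14 = 3716; k=2: 800 + 546 + 8·5·14 = 1906; k=3: 780 + 336 + 8·3·14 = 1452; k=4: 972 + 0 + 8·8·14 = 1868.
Minimum: 1452 at k=3.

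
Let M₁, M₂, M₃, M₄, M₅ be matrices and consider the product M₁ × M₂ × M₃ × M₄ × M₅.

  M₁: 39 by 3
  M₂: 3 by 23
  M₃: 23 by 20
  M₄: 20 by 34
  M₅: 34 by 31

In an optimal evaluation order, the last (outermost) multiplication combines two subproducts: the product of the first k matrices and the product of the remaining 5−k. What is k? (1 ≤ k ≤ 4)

1

Adjacent pairs: M₁M₂ = 39·3·23 = 2691; M₂M₃ = 3·23·20 = 1380; M₃M₄ = 23·20·34 = 15640; M₄M₅ = 20·34·31 = 21080.
Length 3: M₁..M₃: k=1: 0+1380+39·3·20=3720; k=2: 2691+0+39·23·20=20631 → min 3720 | M₂..M₄: k=2: 0+15640+3·23·34=17986; k=3: 1380+0+3·20·34=3420 → min 3420 | M₃..M₅: k=3: 0+21080+23·20·31=35340; k=4: 15640+0+23·34·31=39882 → min 35340.
Length 4: M₁..M₄: k=1: 0+3420+39·3·34=7398; k=2: 2691+15640+39·23·34=48829; k=3: 3720+0+39·20·34=30240 → min 7398 | M₂..M₅: k=2: 0+35340+3·23·31=37479; k=3: 1380+21080+3·20·31=24320; k=4: 3420+0+3·34·31=6582 → min 6582.
Top-level splits: k=1: (M₁..M₁)·(M₂..M₅) → 0+6582+39·3·31 = 10209; k=2: (M₁..M₂)·(M₃..M₅) → 2691+35340+39·23·31 = 65838; k=3: (M₁..M₃)·(M₄..M₅) → 3720+21080+39·20·31 = 48980; k=4: (M₁..M₄)·(M₅..M₅) → 7398+0+39·34·31 = 48504.
Best split is after M₁, i.e. k = 1.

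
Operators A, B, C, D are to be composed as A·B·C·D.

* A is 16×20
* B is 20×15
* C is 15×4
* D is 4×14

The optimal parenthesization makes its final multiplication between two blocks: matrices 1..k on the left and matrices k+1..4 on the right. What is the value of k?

Adjacent pairs: AB = 16·20·15 = 4800; BC = 20·15·4 = 1200; CD = 15·4·14 = 840.
Length 3: A..C: k=1: 0+1200+16·20·4=2480; k=2: 4800+0+16·15·4=5760 → min 2480 | B..D: k=2: 0+840+20·15·14=5040; k=3: 1200+0+20·4·14=2320 → min 2320.
Top-level splits: k=1: (A..A)·(B..D) → 0+2320+16·20·14 = 6800; k=2: (A..B)·(C..D) → 4800+840+16·15·14 = 9000; k=3: (A..C)·(D..D) → 2480+0+16·4·14 = 3376.
Best split is after C, i.e. k = 3.

3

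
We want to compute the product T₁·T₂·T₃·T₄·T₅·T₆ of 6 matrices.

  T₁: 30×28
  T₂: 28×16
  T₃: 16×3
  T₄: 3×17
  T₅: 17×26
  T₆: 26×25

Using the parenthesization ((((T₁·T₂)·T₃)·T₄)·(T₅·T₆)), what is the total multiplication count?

40210

(T₁·T₂): 30×28 by 28×16 → 30×16, cost 30·28·16 = 13440
((T₁·T₂)·T₃): 30×16 by 16×3 → 30×3, cost 30·16·3 = 1440; cumulative 14880
(((T₁·T₂)·T₃)·T₄): 30×3 by 3×17 → 30×17, cost 30·3·17 = 1530; cumulative 16410
(T₅·T₆): 17×26 by 26×25 → 17×25, cost 17·26·25 = 11050
((((T₁·T₂)·T₃)·T₄)·(T₅·T₆)): 30×17 by 17×25 → 30×25, cost 30·17·25 = 12750; cumulative 40210
Total: 40210 scalar multiplications.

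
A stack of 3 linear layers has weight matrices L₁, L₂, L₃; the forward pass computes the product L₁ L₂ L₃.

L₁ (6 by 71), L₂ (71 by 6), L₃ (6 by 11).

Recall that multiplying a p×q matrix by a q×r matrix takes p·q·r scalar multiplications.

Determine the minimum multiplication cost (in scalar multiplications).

2952

Order (L₁ (L₂ L₃)): (L₂ L₃): 71×6 by 6×11 → 71×11, cost 71·6·11 = 4686; (L₁ (L₂ L₃)): 6×71 by 71×11 → 6×11, cost 6·71·11 = 4686; cumulative 9372. Total 9372.
Order ((L₁ L₂) L₃): (L₁ L₂): 6×71 by 71×6 → 6×6, cost 6·71·6 = 2556; ((L₁ L₂) L₃): 6×6 by 6×11 → 6×11, cost 6·6·11 = 396; cumulative 2952. Total 2952.
Minimum: 2952.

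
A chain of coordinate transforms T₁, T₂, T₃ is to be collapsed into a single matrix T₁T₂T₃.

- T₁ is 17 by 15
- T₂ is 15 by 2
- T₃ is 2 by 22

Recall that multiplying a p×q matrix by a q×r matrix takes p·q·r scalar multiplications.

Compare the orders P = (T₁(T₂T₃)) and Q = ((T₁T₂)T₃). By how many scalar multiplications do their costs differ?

5012

Order P = (T₁(T₂T₃)): (T₂T₃): 15×2 by 2×22 → 15×22, cost 15·2·22 = 660; (T₁(T₂T₃)): 17×15 by 15×22 → 17×22, cost 17·15·22 = 5610; cumulative 6270. Total 6270.
Order Q = ((T₁T₂)T₃): (T₁T₂): 17×15 by 15×2 → 17×2, cost 17·15·2 = 510; ((T₁T₂)T₃): 17×2 by 2×22 → 17×22, cost 17·2·22 = 748; cumulative 1258. Total 1258.
Difference: |6270 − 1258| = 5012.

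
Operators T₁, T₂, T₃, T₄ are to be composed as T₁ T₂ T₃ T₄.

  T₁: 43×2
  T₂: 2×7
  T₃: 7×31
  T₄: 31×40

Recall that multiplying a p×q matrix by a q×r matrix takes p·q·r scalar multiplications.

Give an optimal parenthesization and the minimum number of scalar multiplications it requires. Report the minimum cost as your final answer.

Adjacent pairs: T₁T₂ = 43·2·7 = 602; T₂T₃ = 2·7·31 = 434; T₃T₄ = 7·31·40 = 8680.
Length 3: T₁..T₃: k=1: 0+434+43·2·31=3100; k=2: 602+0+43·7·31=9933 → min 3100 | T₂..T₄: k=2: 0+8680+2·7·40=9240; k=3: 434+0+2·31·40=2914 → min 2914.
Length 4: T₁..T₄: k=1: 0+2914+43·2·40=6354; k=2: 602+8680+43·7·40=21322; k=3: 3100+0+43·31·40=56420 → min 6354.
Optimal parenthesization: (T₁ ((T₂ T₃) T₄)) with cost 6354.

6354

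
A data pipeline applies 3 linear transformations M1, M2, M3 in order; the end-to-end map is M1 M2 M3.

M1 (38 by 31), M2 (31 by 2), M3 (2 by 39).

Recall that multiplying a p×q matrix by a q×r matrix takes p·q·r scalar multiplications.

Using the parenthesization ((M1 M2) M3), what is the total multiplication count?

(M1 M2): 38×31 by 31×2 → 38×2, cost 38·31·2 = 2356
((M1 M2) M3): 38×2 by 2×39 → 38×39, cost 38·2·39 = 2964; cumulative 5320
Total: 5320 scalar multiplications.

5320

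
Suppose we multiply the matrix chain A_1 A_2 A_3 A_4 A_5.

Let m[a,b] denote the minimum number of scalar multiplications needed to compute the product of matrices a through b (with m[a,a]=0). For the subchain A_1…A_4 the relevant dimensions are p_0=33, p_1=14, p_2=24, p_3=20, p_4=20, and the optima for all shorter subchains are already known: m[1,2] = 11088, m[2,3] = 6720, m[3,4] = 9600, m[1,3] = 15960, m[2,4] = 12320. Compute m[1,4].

m[1,4] = min over k∈[1,3] of m[1,k]+m[k+1,4]+p_{0}·p_k·p_{4}.
k=1: 0 + 12320 + 33·14·20 = 21560; k=2: 11088 + 9600 + 33·24·20 = 36528; k=3: 15960 + 0 + 33·20·20 = 29160.
Minimum: 21560 at k=1.

21560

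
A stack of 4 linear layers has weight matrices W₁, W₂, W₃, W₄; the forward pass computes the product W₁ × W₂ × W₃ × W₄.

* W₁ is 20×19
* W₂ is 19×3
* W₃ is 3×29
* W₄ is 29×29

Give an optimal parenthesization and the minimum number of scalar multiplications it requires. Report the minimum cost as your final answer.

5403

Adjacent pairs: W₁W₂ = 20·19·3 = 1140; W₂W₃ = 19·3·29 = 1653; W₃W₄ = 3·29·29 = 2523.
Length 3: W₁..W₃: k=1: 0+1653+20·19·29=12673; k=2: 1140+0+20·3·29=2880 → min 2880 | W₂..W₄: k=2: 0+2523+19·3·29=4176; k=3: 1653+0+19·29·29=17632 → min 4176.
Length 4: W₁..W₄: k=1: 0+4176+20·19·29=15196; k=2: 1140+2523+20·3·29=5403; k=3: 2880+0+20·29·29=19700 → min 5403.
Optimal parenthesization: ((W₁ × W₂) × (W₃ × W₄)) with cost 5403.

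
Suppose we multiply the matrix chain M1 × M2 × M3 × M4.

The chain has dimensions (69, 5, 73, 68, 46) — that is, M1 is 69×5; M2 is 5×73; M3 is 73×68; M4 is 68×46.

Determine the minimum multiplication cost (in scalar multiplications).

56330

Adjacent pairs: M1M2 = 69·5·73 = 25185; M2M3 = 5·73·68 = 24820; M3M4 = 73·68·46 = 228344.
Length 3: M1..M3: k=1: 0+24820+69·5·68=48280; k=2: 25185+0+69·73·68=367701 → min 48280 | M2..M4: k=2: 0+228344+5·73·46=245134; k=3: 24820+0+5·68·46=40460 → min 40460.
Length 4: M1..M4: k=1: 0+40460+69·5·46=56330; k=2: 25185+228344+69·73·46=485231; k=3: 48280+0+69·68·46=264112 → min 56330.
Optimal order: (M1 × ((M2 × M3) × M4)) with cost 56330.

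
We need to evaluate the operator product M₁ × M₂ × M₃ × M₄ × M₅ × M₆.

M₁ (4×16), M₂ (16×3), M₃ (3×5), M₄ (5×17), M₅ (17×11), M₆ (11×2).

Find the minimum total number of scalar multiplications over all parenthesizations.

790

Adjacent pairs: M₁M₂ = 4·16·3 = 192; M₂M₃ = 16·3·5 = 240; M₃M₄ = 3·5·17 = 255; M₄M₅ = 5·17·11 = 935; M₅M₆ = 17·11·2 = 374.
Length 3: M₁..M₃: k=1: 0+240+4·16·5=560; k=2: 192+0+4·3·5=252 → min 252 | M₂..M₄: k=2: 0+255+16·3·17=1071; k=3: 240+0+16·5·17=1600 → min 1071 | M₃..M₅: k=3: 0+935+3·5·11=1100; k=4: 255+0+3·17·11=816 → min 816 | M₄..M₆: k=4: 0+374+5·17·2=544; k=5: 935+0+5·11·2=1045 → min 544.
Length 4: M₁..M₄: k=1: 0+1071+4·16·17=2159; k=2: 192+255+4·3·17=651; k=3: 252+0+4·5·17=592 → min 592 | M₂..M₅: k=2: 0+816+16·3·11=1344; k=3: 240+935+16·5·11=2055; k=4: 1071+0+16·17·11=4063 → min 1344 | M₃..M₆: k=3: 0+544+3·5·2=574; k=4: 255+374+3·17·2=731; k=5: 816+0+3·11·2=882 → min 574.
Length 5: M₁..M₅: k=1: 0+1344+4·16·11=2048; k=2: 192+816+4·3·11=1140; k=3: 252+935+4·5·11=1407; k=4: 592+0+4·17·11=1340 → min 1140 | M₂..M₆: k=2: 0+574+16·3·2=670; k=3: 240+544+16·5·2=944; k=4: 1071+374+16·17·2=1989; k=5: 1344+0+16·11·2=1696 → min 670.
Length 6: M₁..M₆: k=1: 0+670+4·16·2=798; k=2: 192+574+4·3·2=790; k=3: 252+544+4·5·2=836; k=4: 592+374+4·17·2=1102; k=5: 1140+0+4·11·2=1228 → min 790.
Optimal order: ((M₁ × M₂) × (M₃ × (M₄ × (M₅ × M₆)))) with cost 790.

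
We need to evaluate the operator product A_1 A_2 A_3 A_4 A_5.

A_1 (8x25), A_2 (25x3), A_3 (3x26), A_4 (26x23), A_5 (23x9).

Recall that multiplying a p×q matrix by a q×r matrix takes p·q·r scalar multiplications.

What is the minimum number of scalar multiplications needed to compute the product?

Adjacent pairs: A_1A_2 = 8·25·3 = 600; A_2A_3 = 25·3·26 = 1950; A_3A_4 = 3·26·23 = 1794; A_4A_5 = 26·23·9 = 5382.
Length 3: A_1..A_3: k=1: 0+1950+8·25·26=7150; k=2: 600+0+8·3·26=1224 → min 1224 | A_2..A_4: k=2: 0+1794+25·3·23=3519; k=3: 1950+0+25·26·23=16900 → min 3519 | A_3..A_5: k=3: 0+5382+3·26·9=6084; k=4: 1794+0+3·23·9=2415 → min 2415.
Length 4: A_1..A_4: k=1: 0+3519+8·25·23=8119; k=2: 600+1794+8·3·23=2946; k=3: 1224+0+8·26·23=6008 → min 2946 | A_2..A_5: k=2: 0+2415+25·3·9=3090; k=3: 1950+5382+25·26·9=13182; k=4: 3519+0+25·23·9=8694 → min 3090.
Length 5: A_1..A_5: k=1: 0+3090+8·25·9=4890; k=2: 600+2415+8·3·9=3231; k=3: 1224+5382+8·26·9=8478; k=4: 2946+0+8·23·9=4602 → min 3231.
Optimal order: ((A_1 A_2) ((A_3 A_4) A_5)) with cost 3231.

3231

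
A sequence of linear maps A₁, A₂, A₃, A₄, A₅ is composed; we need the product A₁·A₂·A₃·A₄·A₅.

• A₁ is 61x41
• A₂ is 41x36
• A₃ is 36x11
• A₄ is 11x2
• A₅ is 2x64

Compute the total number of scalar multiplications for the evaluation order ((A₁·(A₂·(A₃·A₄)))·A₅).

16554

(A₃·A₄): 36×11 by 11×2 → 36×2, cost 36·11·2 = 792
(A₂·(A₃·A₄)): 41×36 by 36×2 → 41×2, cost 41·36·2 = 2952; cumulative 3744
(A₁·(A₂·(A₃·A₄))): 61×41 by 41×2 → 61×2, cost 61·41·2 = 5002; cumulative 8746
((A₁·(A₂·(A₃·A₄)))·A₅): 61×2 by 2×64 → 61×64, cost 61·2·64 = 7808; cumulative 16554
Total: 16554 scalar multiplications.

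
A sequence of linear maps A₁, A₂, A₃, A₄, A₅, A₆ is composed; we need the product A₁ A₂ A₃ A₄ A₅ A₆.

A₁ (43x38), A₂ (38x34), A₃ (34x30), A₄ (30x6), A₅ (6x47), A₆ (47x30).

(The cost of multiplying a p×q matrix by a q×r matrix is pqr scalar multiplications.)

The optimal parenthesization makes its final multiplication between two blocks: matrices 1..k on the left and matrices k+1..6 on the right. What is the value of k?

4

Adjacent pairs: A₁A₂ = 43·38·34 = 55556; A₂A₃ = 38·34·30 = 38760; A₃A₄ = 34·30·6 = 6120; A₄A₅ = 30·6·47 = 8460; A₅A₆ = 6·47·30 = 8460.
Length 3: A₁..A₃: k=1: 0+38760+43·38·30=87780; k=2: 55556+0+43·34·30=99416 → min 87780 | A₂..A₄: k=2: 0+6120+38·34·6=13872; k=3: 38760+0+38·30·6=45600 → min 13872 | A₃..A₅: k=3: 0+8460+34·30·47=56400; k=4: 6120+0+34·6·47=15708 → min 15708 | A₄..A₆: k=4: 0+8460+30·6·30=13860; k=5: 8460+0+30·47·30=50760 → min 13860.
Length 4: A₁..A₄: k=1: 0+13872+43·38·6=23676; k=2: 55556+6120+43·34·6=70448; k=3: 87780+0+43·30·6=95520 → min 23676 | A₂..A₅: k=2: 0+15708+38·34·47=76432; k=3: 38760+8460+38·30·47=100800; k=4: 13872+0+38·6·47=24588 → min 24588 | A₃..A₆: k=3: 0+13860+34·30·30=44460; k=4: 6120+8460+34·6·30=20700; k=5: 15708+0+34·47·30=63648 → min 20700.
Length 5: A₁..A₅: k=1: 0+24588+43·38·47=101386; k=2: 55556+15708+43·34·47=139978; k=3: 87780+8460+43·30·47=156870; k=4: 23676+0+43·6·47=35802 → min 35802 | A₂..A₆: k=2: 0+20700+38·34·30=59460; k=3: 38760+13860+38·30·30=86820; k=4: 13872+8460+38·6·30=29172; k=5: 24588+0+38·47·30=78168 → min 29172.
Top-level splits: k=1: (A₁..A₁)·(A₂..A₆) → 0+29172+43·38·30 = 78192; k=2: (A₁..A₂)·(A₃..A₆) → 55556+20700+43·34·30 = 120116; k=3: (A₁..A₃)·(A₄..A₆) → 87780+13860+43·30·30 = 140340; k=4: (A₁..A₄)·(A₅..A₆) → 23676+8460+43·6·30 = 39876; k=5: (A₁..A₅)·(A₆..A₆) → 35802+0+43·47·30 = 96432.
Best split is after A₄, i.e. k = 4.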